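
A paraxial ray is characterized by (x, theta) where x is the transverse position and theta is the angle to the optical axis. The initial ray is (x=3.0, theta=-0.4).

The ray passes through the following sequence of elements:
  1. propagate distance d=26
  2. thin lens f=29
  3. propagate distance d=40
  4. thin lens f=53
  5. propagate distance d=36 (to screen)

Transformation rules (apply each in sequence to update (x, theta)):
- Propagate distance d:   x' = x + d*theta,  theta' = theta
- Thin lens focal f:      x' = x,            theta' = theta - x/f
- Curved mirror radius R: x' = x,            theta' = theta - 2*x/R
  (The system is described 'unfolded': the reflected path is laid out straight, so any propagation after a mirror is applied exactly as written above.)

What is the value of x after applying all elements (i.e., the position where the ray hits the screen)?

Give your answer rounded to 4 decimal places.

Initial: x=3.0000 theta=-0.4000
After 1 (propagate distance d=26): x=-7.4000 theta=-0.4000
After 2 (thin lens f=29): x=-7.4000 theta=-21/145 (≈-0.1448)
After 3 (propagate distance d=40): x=-1913/145 (≈-13.1931) theta=-21/145 (≈-0.1448)
After 4 (thin lens f=53): x=-1913/145 (≈-13.1931) theta=160/1537 (≈0.1041)
After 5 (propagate distance d=36 (to screen)): x=-72589/7685 (≈-9.4455) theta=160/1537 (≈0.1041)
Rounded to 4 decimal places: x = -9.4455

Answer: -9.4455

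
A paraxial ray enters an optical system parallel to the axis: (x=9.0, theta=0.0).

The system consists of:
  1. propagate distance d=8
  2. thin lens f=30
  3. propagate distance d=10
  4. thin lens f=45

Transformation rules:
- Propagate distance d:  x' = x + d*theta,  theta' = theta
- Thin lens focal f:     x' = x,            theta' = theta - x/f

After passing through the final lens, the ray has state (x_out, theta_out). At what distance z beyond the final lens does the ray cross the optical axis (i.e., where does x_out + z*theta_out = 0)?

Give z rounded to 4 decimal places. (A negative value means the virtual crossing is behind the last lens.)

Initial: x=9.0000 theta=0.0000
After 1 (propagate distance d=8): x=9.0000 theta=0.0000
After 2 (thin lens f=30): x=9.0000 theta=-0.3000
After 3 (propagate distance d=10): x=6.0000 theta=-0.3000
After 4 (thin lens f=45): x=6.0000 theta=-13/30 (≈-0.4333)
z_focus = -x_out/theta_out = -(6.0000)/(-13/30) = 180/13 ≈ 13.8462
Rounded to 4 decimal places: z = 13.8462

Answer: 13.8462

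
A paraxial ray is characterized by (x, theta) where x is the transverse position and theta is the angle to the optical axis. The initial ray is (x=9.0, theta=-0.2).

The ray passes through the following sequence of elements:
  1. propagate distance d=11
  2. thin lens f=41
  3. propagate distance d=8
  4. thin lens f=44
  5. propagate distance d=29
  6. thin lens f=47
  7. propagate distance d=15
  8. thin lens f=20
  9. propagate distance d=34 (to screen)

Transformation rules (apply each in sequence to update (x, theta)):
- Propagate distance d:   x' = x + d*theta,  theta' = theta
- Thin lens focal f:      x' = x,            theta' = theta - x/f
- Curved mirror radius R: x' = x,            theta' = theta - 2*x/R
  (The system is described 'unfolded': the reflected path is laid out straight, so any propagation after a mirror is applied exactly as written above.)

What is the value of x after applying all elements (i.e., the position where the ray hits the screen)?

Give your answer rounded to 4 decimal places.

Initial: x=9.0000 theta=-0.2000
After 1 (propagate distance d=11): x=6.8000 theta=-0.2000
After 2 (thin lens f=41): x=6.8000 theta=-15/41 (≈-0.3659)
After 3 (propagate distance d=8): x=794/205 (≈3.8732) theta=-15/41 (≈-0.3659)
After 4 (thin lens f=44): x=794/205 (≈3.8732) theta=-2047/4510 (≈-0.4539)
After 5 (propagate distance d=29): x=-8379/902 (≈-9.2894) theta=-2047/4510 (≈-0.4539)
After 6 (thin lens f=47): x=-8379/902 (≈-9.2894) theta=-27157/105985 (≈-0.2562)
After 7 (propagate distance d=15): x=-556755/42394 (≈-13.1329) theta=-27157/105985 (≈-0.2562)
After 8 (thin lens f=20): x=-556755/42394 (≈-13.1329) theta=339499/847880 (≈0.4004)
After 9 (propagate distance d=34 (to screen)): x=4339/9020 (≈0.4810) theta=339499/847880 (≈0.4004)
Rounded to 4 decimal places: x = 0.4810

Answer: 0.4810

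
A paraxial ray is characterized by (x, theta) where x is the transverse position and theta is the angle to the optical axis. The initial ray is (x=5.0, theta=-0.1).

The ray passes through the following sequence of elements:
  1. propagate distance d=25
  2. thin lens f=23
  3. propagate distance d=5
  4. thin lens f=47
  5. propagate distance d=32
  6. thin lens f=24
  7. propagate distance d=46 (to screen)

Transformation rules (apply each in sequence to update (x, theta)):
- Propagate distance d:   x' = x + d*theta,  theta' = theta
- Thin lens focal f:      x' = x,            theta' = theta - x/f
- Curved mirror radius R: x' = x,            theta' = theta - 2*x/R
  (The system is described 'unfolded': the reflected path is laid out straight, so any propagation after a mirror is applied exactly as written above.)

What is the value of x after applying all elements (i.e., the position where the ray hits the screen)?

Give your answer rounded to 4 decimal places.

Answer: -5.3299

Derivation:
Initial: x=5.0000 theta=-0.1000
After 1 (propagate distance d=25): x=2.5000 theta=-0.1000
After 2 (thin lens f=23): x=2.5000 theta=-24/115 (≈-0.2087)
After 3 (propagate distance d=5): x=67/46 (≈1.4565) theta=-24/115 (≈-0.2087)
After 4 (thin lens f=47): x=67/46 (≈1.4565) theta=-2591/10810 (≈-0.2397)
After 5 (propagate distance d=32): x=-67167/10810 (≈-6.2134) theta=-2591/10810 (≈-0.2397)
After 6 (thin lens f=24): x=-67167/10810 (≈-6.2134) theta=1661/86480 (≈0.0192)
After 7 (propagate distance d=46 (to screen)): x=-46093/8648 (≈-5.3299) theta=1661/86480 (≈0.0192)
Rounded to 4 decimal places: x = -5.3299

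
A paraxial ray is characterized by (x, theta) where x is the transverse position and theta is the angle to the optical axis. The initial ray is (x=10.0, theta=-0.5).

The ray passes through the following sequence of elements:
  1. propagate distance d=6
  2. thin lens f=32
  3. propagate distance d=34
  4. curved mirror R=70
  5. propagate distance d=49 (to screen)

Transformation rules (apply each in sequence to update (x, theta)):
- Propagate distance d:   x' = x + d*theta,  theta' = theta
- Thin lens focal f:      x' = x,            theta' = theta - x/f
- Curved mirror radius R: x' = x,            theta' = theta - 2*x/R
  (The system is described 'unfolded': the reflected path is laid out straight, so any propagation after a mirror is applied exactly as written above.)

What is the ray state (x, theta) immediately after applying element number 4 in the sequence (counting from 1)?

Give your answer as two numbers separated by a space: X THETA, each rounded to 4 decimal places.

Initial: x=10.0000 theta=-0.5000
After 1 (propagate distance d=6): x=7.0000 theta=-0.5000
After 2 (thin lens f=32): x=7.0000 theta=-23/32 (≈-0.7188)
After 3 (propagate distance d=34): x=-17.4375 theta=-23/32 (≈-0.7188)
After 4 (curved mirror R=70): x=-17.4375 theta=-247/1120 (≈-0.2205)
Rounded to 4 decimal places: x = -17.4375, theta = -0.2205

Answer: -17.4375 -0.2205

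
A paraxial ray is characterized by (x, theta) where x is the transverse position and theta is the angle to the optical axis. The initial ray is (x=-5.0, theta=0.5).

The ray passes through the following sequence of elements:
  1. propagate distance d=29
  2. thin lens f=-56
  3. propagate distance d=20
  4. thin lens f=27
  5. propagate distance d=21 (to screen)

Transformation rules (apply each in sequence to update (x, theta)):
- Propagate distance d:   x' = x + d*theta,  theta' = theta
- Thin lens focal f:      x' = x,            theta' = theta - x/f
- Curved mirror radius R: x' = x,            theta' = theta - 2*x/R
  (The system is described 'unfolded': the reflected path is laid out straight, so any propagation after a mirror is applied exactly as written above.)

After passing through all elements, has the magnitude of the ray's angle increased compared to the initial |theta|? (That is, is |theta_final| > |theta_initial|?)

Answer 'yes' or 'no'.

Initial: x=-5.0000 theta=0.5000
After 1 (propagate distance d=29): x=9.5000 theta=0.5000
After 2 (thin lens f=-56): x=9.5000 theta=75/112 (≈0.6696)
After 3 (propagate distance d=20): x=641/28 (≈22.8929) theta=75/112 (≈0.6696)
After 4 (thin lens f=27): x=641/28 (≈22.8929) theta=-77/432 (≈-0.1782)
After 5 (propagate distance d=21 (to screen)): x=19303/1008 (≈19.1498) theta=-77/432 (≈-0.1782)
|theta_initial|=0.5000 |theta_final|=77/432 (≈0.1782) -> not increased

Answer: no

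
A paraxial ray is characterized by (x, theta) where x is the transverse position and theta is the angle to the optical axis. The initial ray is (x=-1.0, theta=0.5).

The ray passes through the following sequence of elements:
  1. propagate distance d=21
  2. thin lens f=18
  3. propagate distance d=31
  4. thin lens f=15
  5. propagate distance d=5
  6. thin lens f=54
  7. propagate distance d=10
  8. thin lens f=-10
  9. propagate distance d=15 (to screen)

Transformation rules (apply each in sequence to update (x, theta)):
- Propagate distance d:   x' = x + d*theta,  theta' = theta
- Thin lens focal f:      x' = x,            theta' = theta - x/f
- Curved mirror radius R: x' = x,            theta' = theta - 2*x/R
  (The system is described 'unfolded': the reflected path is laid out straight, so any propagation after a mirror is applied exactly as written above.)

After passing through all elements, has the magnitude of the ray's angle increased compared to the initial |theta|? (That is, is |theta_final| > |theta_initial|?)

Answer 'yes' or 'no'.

Answer: yes

Derivation:
Initial: x=-1.0000 theta=0.5000
After 1 (propagate distance d=21): x=9.5000 theta=0.5000
After 2 (thin lens f=18): x=9.5000 theta=-1/36 (≈-0.0278)
After 3 (propagate distance d=31): x=311/36 (≈8.6389) theta=-1/36 (≈-0.0278)
After 4 (thin lens f=15): x=311/36 (≈8.6389) theta=-163/270 (≈-0.6037)
After 5 (propagate distance d=5): x=607/108 (≈5.6204) theta=-163/270 (≈-0.6037)
After 6 (thin lens f=54): x=607/108 (≈5.6204) theta=-20639/29160 (≈-0.7078)
After 7 (propagate distance d=10): x=-2125/1458 (≈-1.4575) theta=-20639/29160 (≈-0.7078)
After 8 (thin lens f=-10): x=-2125/1458 (≈-1.4575) theta=-24889/29160 (≈-0.8535)
After 9 (propagate distance d=15 (to screen)): x=-83167/5832 (≈-14.2605) theta=-24889/29160 (≈-0.8535)
|theta_initial|=0.5000 |theta_final|=24889/29160 (≈0.8535) -> increased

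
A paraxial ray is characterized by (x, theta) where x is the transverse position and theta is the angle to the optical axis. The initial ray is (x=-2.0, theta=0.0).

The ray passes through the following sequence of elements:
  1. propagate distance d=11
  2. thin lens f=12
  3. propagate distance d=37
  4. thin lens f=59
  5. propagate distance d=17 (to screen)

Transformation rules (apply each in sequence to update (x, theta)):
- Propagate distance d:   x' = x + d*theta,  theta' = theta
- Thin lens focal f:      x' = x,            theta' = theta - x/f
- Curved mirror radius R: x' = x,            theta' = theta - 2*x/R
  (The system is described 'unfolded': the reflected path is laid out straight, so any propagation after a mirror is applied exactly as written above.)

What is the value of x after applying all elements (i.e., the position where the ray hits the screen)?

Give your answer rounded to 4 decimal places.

Answer: 5.7994

Derivation:
Initial: x=-2.0000 theta=0.0000
After 1 (propagate distance d=11): x=-2.0000 theta=0.0000
After 2 (thin lens f=12): x=-2.0000 theta=1/6 (≈0.1667)
After 3 (propagate distance d=37): x=25/6 (≈4.1667) theta=1/6 (≈0.1667)
After 4 (thin lens f=59): x=25/6 (≈4.1667) theta=17/177 (≈0.0960)
After 5 (propagate distance d=17 (to screen)): x=2053/354 (≈5.7994) theta=17/177 (≈0.0960)
Rounded to 4 decimal places: x = 5.7994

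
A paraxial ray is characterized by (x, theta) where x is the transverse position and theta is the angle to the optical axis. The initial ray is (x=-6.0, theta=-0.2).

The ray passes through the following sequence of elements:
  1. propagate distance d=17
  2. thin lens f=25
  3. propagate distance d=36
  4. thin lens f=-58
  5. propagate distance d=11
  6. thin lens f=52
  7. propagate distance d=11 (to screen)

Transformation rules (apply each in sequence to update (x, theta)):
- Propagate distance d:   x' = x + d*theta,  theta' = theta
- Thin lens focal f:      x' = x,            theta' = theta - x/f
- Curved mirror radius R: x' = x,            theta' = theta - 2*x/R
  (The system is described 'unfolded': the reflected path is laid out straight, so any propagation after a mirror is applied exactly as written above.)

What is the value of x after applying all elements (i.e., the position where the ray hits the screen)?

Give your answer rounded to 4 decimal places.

Answer: 0.0073

Derivation:
Initial: x=-6.0000 theta=-0.2000
After 1 (propagate distance d=17): x=-9.4000 theta=-0.2000
After 2 (thin lens f=25): x=-9.4000 theta=0.1760
After 3 (propagate distance d=36): x=-3.0640 theta=0.1760
After 4 (thin lens f=-58): x=-3.0640 theta=893/7250 (≈0.1232)
After 5 (propagate distance d=11): x=-12391/7250 (≈-1.7091) theta=893/7250 (≈0.1232)
After 6 (thin lens f=52): x=-12391/7250 (≈-1.7091) theta=58827/377000 (≈0.1560)
After 7 (propagate distance d=11 (to screen)): x=553/75400 (≈0.0073) theta=58827/377000 (≈0.1560)
Rounded to 4 decimal places: x = 0.0073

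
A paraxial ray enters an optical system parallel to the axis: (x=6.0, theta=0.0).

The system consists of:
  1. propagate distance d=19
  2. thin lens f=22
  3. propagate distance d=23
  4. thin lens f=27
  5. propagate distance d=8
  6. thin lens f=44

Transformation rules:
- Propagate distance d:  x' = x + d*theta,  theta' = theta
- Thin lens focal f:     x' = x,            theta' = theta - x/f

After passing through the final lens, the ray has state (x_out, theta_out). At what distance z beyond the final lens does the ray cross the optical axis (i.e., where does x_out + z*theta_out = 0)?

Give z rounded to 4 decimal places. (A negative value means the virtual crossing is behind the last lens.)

Answer: -11.3751

Derivation:
Initial: x=6.0000 theta=0.0000
After 1 (propagate distance d=19): x=6.0000 theta=0.0000
After 2 (thin lens f=22): x=6.0000 theta=-3/11 (≈-0.2727)
After 3 (propagate distance d=23): x=-3/11 (≈-0.2727) theta=-3/11 (≈-0.2727)
After 4 (thin lens f=27): x=-3/11 (≈-0.2727) theta=-26/99 (≈-0.2626)
After 5 (propagate distance d=8): x=-235/99 (≈-2.3737) theta=-26/99 (≈-0.2626)
After 6 (thin lens f=44): x=-235/99 (≈-2.3737) theta=-101/484 (≈-0.2087)
z_focus = -x_out/theta_out = -(-235/99)/(-101/484) = -10340/909 ≈ -11.3751
Rounded to 4 decimal places: z = -11.3751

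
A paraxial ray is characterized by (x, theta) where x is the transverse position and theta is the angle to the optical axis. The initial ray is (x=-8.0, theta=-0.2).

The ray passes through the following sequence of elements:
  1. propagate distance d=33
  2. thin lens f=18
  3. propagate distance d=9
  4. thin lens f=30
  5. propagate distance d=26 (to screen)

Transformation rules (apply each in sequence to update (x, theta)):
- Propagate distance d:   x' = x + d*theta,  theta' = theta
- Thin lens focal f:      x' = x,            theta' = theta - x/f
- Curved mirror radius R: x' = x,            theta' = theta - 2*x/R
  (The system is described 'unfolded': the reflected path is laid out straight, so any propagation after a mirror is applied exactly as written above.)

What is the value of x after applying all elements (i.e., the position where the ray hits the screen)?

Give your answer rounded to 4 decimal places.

Answer: 14.6756

Derivation:
Initial: x=-8.0000 theta=-0.2000
After 1 (propagate distance d=33): x=-14.6000 theta=-0.2000
After 2 (thin lens f=18): x=-14.6000 theta=11/18 (≈0.6111)
After 3 (propagate distance d=9): x=-9.1000 theta=11/18 (≈0.6111)
After 4 (thin lens f=30): x=-9.1000 theta=823/900 (≈0.9144)
After 5 (propagate distance d=26 (to screen)): x=3302/225 (≈14.6756) theta=823/900 (≈0.9144)
Rounded to 4 decimal places: x = 14.6756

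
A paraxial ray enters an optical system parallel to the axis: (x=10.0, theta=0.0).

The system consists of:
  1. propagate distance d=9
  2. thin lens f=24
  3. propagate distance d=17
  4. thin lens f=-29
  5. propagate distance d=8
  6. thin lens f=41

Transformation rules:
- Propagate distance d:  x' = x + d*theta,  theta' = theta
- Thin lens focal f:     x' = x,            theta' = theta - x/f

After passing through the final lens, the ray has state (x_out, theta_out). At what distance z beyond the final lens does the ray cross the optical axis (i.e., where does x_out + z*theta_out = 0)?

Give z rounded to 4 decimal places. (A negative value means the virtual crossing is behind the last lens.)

Answer: 1.1916

Derivation:
Initial: x=10.0000 theta=0.0000
After 1 (propagate distance d=9): x=10.0000 theta=0.0000
After 2 (thin lens f=24): x=10.0000 theta=-5/12 (≈-0.4167)
After 3 (propagate distance d=17): x=35/12 (≈2.9167) theta=-5/12 (≈-0.4167)
After 4 (thin lens f=-29): x=35/12 (≈2.9167) theta=-55/174 (≈-0.3161)
After 5 (propagate distance d=8): x=45/116 (≈0.3879) theta=-55/174 (≈-0.3161)
After 6 (thin lens f=41): x=45/116 (≈0.3879) theta=-4645/14268 (≈-0.3256)
z_focus = -x_out/theta_out = -(45/116)/(-4645/14268) = 1107/929 ≈ 1.1916
Rounded to 4 decimal places: z = 1.1916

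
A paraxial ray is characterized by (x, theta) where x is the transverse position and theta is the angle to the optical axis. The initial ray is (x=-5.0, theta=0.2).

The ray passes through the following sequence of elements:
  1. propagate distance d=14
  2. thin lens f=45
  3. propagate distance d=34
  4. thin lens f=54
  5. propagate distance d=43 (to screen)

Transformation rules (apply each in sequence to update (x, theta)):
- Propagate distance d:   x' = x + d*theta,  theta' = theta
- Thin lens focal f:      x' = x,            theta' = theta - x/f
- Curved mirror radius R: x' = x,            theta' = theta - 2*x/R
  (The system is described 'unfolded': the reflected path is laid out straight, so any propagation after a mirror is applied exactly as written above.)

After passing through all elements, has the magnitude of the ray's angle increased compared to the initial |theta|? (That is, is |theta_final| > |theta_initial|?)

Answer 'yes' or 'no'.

Initial: x=-5.0000 theta=0.2000
After 1 (propagate distance d=14): x=-2.2000 theta=0.2000
After 2 (thin lens f=45): x=-2.2000 theta=56/225 (≈0.2489)
After 3 (propagate distance d=34): x=1409/225 (≈6.2622) theta=56/225 (≈0.2489)
After 4 (thin lens f=54): x=1409/225 (≈6.2622) theta=323/2430 (≈0.1329)
After 5 (propagate distance d=43 (to screen)): x=145531/12150 (≈11.9779) theta=323/2430 (≈0.1329)
|theta_initial|=0.2000 |theta_final|=323/2430 (≈0.1329) -> not increased

Answer: no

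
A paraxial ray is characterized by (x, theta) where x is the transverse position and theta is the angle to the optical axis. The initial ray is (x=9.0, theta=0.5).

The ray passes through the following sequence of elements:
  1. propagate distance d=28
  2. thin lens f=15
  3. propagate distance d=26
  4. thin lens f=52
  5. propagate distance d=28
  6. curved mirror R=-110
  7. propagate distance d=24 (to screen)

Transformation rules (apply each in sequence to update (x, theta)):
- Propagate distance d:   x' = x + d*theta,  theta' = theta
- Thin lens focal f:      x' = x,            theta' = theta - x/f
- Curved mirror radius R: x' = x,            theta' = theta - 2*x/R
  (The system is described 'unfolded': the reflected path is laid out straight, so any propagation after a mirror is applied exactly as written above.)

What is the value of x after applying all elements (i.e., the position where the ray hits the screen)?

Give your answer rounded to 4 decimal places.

Answer: -67.1375

Derivation:
Initial: x=9.0000 theta=0.5000
After 1 (propagate distance d=28): x=23.0000 theta=0.5000
After 2 (thin lens f=15): x=23.0000 theta=-31/30 (≈-1.0333)
After 3 (propagate distance d=26): x=-58/15 (≈-3.8667) theta=-31/30 (≈-1.0333)
After 4 (thin lens f=52): x=-58/15 (≈-3.8667) theta=-187/195 (≈-0.9590)
After 5 (propagate distance d=28): x=-1198/39 (≈-30.7179) theta=-187/195 (≈-0.9590)
After 6 (curved mirror R=-110): x=-1198/39 (≈-30.7179) theta=-217/143 (≈-1.5175)
After 7 (propagate distance d=24 (to screen)): x=-28802/429 (≈-67.1375) theta=-217/143 (≈-1.5175)
Rounded to 4 decimal places: x = -67.1375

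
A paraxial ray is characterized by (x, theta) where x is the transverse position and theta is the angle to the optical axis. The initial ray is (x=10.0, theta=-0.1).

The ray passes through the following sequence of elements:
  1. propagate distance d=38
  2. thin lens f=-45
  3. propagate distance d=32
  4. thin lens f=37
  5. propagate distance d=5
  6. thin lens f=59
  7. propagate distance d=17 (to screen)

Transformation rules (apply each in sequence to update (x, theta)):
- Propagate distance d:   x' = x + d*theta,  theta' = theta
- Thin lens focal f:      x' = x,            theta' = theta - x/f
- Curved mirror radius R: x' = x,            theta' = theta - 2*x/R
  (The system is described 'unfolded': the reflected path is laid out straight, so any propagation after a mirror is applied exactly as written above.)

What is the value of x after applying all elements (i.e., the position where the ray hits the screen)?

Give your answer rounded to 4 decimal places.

Answer: 1.9340

Derivation:
Initial: x=10.0000 theta=-0.1000
After 1 (propagate distance d=38): x=6.2000 theta=-0.1000
After 2 (thin lens f=-45): x=6.2000 theta=17/450 (≈0.0378)
After 3 (propagate distance d=32): x=1667/225 (≈7.4089) theta=17/450 (≈0.0378)
After 4 (thin lens f=37): x=1667/225 (≈7.4089) theta=-541/3330 (≈-0.1625)
After 5 (propagate distance d=5): x=36611/5550 (≈6.5966) theta=-541/3330 (≈-0.1625)
After 6 (thin lens f=59): x=36611/5550 (≈6.5966) theta=-134714/491175 (≈-0.2743)
After 7 (propagate distance d=17 (to screen)): x=1899871/982350 (≈1.9340) theta=-134714/491175 (≈-0.2743)
Rounded to 4 decimal places: x = 1.9340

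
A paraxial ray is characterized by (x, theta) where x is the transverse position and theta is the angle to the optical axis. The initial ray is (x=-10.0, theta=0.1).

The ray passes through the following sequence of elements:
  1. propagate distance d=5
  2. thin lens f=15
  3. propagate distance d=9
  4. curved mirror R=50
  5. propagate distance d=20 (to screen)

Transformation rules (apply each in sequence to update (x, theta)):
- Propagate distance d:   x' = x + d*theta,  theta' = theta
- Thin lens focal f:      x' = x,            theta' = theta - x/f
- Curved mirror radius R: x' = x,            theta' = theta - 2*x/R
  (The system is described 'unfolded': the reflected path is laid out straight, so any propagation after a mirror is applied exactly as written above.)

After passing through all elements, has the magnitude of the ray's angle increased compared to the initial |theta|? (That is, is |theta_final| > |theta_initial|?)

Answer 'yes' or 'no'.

Answer: yes

Derivation:
Initial: x=-10.0000 theta=0.1000
After 1 (propagate distance d=5): x=-9.5000 theta=0.1000
After 2 (thin lens f=15): x=-9.5000 theta=11/15 (≈0.7333)
After 3 (propagate distance d=9): x=-2.9000 theta=11/15 (≈0.7333)
After 4 (curved mirror R=50): x=-2.9000 theta=637/750 (≈0.8493)
After 5 (propagate distance d=20 (to screen)): x=2113/150 (≈14.0867) theta=637/750 (≈0.8493)
|theta_initial|=0.1000 |theta_final|=637/750 (≈0.8493) -> increased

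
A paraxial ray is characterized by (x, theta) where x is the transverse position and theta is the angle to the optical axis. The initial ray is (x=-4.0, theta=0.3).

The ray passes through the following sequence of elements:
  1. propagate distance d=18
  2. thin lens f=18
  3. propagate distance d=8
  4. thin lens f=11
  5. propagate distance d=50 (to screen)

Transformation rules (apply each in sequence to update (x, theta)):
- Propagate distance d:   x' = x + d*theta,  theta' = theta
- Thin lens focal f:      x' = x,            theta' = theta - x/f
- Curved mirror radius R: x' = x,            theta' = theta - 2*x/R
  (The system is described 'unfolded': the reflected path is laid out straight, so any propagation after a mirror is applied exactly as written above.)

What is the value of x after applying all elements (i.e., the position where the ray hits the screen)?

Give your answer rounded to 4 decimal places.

Initial: x=-4.0000 theta=0.3000
After 1 (propagate distance d=18): x=1.4000 theta=0.3000
After 2 (thin lens f=18): x=1.4000 theta=2/9 (≈0.2222)
After 3 (propagate distance d=8): x=143/45 (≈3.1778) theta=2/9 (≈0.2222)
After 4 (thin lens f=11): x=143/45 (≈3.1778) theta=-1/15 (≈-0.0667)
After 5 (propagate distance d=50 (to screen)): x=-7/45 (≈-0.1556) theta=-1/15 (≈-0.0667)
Rounded to 4 decimal places: x = -0.1556

Answer: -0.1556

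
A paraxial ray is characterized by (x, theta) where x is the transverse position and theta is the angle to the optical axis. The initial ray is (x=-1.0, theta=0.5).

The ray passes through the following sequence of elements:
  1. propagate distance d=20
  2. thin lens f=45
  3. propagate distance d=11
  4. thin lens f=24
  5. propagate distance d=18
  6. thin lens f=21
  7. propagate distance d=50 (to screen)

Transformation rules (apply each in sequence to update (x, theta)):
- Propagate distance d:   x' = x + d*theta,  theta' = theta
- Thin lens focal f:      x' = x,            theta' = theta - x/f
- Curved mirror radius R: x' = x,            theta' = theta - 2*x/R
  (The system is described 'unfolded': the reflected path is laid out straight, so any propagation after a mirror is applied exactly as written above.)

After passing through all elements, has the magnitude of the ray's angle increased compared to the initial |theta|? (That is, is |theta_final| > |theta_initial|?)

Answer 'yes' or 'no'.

Answer: yes

Derivation:
Initial: x=-1.0000 theta=0.5000
After 1 (propagate distance d=20): x=9.0000 theta=0.5000
After 2 (thin lens f=45): x=9.0000 theta=0.3000
After 3 (propagate distance d=11): x=12.3000 theta=0.3000
After 4 (thin lens f=24): x=12.3000 theta=-0.2125
After 5 (propagate distance d=18): x=8.4750 theta=-0.2125
After 6 (thin lens f=21): x=8.4750 theta=-69/112 (≈-0.6161)
After 7 (propagate distance d=50 (to screen)): x=-1563/70 (≈-22.3286) theta=-69/112 (≈-0.6161)
|theta_initial|=0.5000 |theta_final|=69/112 (≈0.6161) -> increased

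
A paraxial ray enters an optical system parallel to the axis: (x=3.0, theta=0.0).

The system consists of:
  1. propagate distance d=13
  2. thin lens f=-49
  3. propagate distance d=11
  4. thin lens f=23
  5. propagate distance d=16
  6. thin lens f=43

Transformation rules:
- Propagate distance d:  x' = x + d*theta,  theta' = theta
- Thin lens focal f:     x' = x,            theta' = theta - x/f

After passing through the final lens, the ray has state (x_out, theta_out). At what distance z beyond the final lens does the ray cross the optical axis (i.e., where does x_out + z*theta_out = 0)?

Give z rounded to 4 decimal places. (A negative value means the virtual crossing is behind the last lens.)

Answer: 14.2430

Derivation:
Initial: x=3.0000 theta=0.0000
After 1 (propagate distance d=13): x=3.0000 theta=0.0000
After 2 (thin lens f=-49): x=3.0000 theta=3/49 (≈0.0612)
After 3 (propagate distance d=11): x=180/49 (≈3.6735) theta=3/49 (≈0.0612)
After 4 (thin lens f=23): x=180/49 (≈3.6735) theta=-111/1127 (≈-0.0985)
After 5 (propagate distance d=16): x=2364/1127 (≈2.0976) theta=-111/1127 (≈-0.0985)
After 6 (thin lens f=43): x=2364/1127 (≈2.0976) theta=-7137/48461 (≈-0.1473)
z_focus = -x_out/theta_out = -(2364/1127)/(-7137/48461) = 33884/2379 ≈ 14.2430
Rounded to 4 decimal places: z = 14.2430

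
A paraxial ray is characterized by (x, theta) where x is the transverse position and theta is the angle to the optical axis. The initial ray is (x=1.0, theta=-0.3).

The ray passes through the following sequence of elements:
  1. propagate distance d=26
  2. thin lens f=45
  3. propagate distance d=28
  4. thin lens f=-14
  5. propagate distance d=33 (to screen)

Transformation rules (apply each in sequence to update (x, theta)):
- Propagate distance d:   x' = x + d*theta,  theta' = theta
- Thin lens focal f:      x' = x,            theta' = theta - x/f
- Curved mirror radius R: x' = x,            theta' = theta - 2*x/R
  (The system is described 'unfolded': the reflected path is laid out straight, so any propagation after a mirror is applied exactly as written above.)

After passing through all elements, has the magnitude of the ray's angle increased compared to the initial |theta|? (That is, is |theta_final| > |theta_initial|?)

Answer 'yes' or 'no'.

Answer: yes

Derivation:
Initial: x=1.0000 theta=-0.3000
After 1 (propagate distance d=26): x=-6.8000 theta=-0.3000
After 2 (thin lens f=45): x=-6.8000 theta=-67/450 (≈-0.1489)
After 3 (propagate distance d=28): x=-2468/225 (≈-10.9689) theta=-67/450 (≈-0.1489)
After 4 (thin lens f=-14): x=-2468/225 (≈-10.9689) theta=-979/1050 (≈-0.9324)
After 5 (propagate distance d=33 (to screen)): x=-131473/3150 (≈-41.7375) theta=-979/1050 (≈-0.9324)
|theta_initial|=0.3000 |theta_final|=979/1050 (≈0.9324) -> increased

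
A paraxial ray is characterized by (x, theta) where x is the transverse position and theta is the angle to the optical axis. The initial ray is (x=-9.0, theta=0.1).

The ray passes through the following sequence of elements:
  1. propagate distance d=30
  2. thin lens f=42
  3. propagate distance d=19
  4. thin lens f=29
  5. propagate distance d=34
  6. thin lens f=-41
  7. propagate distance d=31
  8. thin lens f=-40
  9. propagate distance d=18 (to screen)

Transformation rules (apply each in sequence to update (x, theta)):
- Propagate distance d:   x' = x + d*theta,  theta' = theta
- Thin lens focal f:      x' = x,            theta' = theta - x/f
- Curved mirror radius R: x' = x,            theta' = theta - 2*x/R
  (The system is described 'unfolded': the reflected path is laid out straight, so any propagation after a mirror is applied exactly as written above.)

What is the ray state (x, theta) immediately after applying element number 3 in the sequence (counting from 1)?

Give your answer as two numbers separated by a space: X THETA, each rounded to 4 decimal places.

Initial: x=-9.0000 theta=0.1000
After 1 (propagate distance d=30): x=-6.0000 theta=0.1000
After 2 (thin lens f=42): x=-6.0000 theta=17/70 (≈0.2429)
After 3 (propagate distance d=19): x=-97/70 (≈-1.3857) theta=17/70 (≈0.2429)
Rounded to 4 decimal places: x = -1.3857, theta = 0.2429

Answer: -1.3857 0.2429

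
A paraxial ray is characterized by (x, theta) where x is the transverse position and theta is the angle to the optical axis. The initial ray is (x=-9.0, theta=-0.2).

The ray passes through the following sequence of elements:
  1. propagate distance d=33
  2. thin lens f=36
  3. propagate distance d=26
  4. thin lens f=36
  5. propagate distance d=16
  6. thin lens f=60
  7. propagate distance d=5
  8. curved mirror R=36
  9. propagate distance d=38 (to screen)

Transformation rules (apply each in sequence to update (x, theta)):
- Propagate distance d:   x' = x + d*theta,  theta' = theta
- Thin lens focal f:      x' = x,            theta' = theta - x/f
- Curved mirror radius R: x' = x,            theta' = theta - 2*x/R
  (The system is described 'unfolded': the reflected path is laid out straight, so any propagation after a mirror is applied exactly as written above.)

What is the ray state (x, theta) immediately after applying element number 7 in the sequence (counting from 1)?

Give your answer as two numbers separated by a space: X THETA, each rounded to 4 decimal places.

Initial: x=-9.0000 theta=-0.2000
After 1 (propagate distance d=33): x=-15.6000 theta=-0.2000
After 2 (thin lens f=36): x=-15.6000 theta=7/30 (≈0.2333)
After 3 (propagate distance d=26): x=-143/15 (≈-9.5333) theta=7/30 (≈0.2333)
After 4 (thin lens f=36): x=-143/15 (≈-9.5333) theta=269/540 (≈0.4981)
After 5 (propagate distance d=16): x=-211/135 (≈-1.5630) theta=269/540 (≈0.4981)
After 6 (thin lens f=60): x=-211/135 (≈-1.5630) theta=2123/4050 (≈0.5242)
After 7 (propagate distance d=5): x=857/810 (≈1.0580) theta=2123/4050 (≈0.5242)
Rounded to 4 decimal places: x = 1.0580, theta = 0.5242

Answer: 1.0580 0.5242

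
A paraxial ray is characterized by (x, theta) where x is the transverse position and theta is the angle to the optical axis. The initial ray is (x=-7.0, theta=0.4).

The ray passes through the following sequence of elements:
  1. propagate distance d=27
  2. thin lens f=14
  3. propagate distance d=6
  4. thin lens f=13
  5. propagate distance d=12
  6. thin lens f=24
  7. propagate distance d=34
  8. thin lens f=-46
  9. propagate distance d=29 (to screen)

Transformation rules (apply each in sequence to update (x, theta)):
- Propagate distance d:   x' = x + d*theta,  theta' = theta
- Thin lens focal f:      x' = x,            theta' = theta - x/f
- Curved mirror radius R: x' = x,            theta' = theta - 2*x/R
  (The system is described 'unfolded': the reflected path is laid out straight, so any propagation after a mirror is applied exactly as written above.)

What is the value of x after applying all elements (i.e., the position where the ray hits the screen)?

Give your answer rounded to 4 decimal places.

Initial: x=-7.0000 theta=0.4000
After 1 (propagate distance d=27): x=3.8000 theta=0.4000
After 2 (thin lens f=14): x=3.8000 theta=9/70 (≈0.1286)
After 3 (propagate distance d=6): x=32/7 (≈4.5714) theta=9/70 (≈0.1286)
After 4 (thin lens f=13): x=32/7 (≈4.5714) theta=-29/130 (≈-0.2231)
After 5 (propagate distance d=12): x=862/455 (≈1.8945) theta=-29/130 (≈-0.2231)
After 6 (thin lens f=24): x=862/455 (≈1.8945) theta=-1649/5460 (≈-0.3020)
After 7 (propagate distance d=34): x=-22861/2730 (≈-8.3740) theta=-1649/5460 (≈-0.3020)
After 8 (thin lens f=-46): x=-22861/2730 (≈-8.3740) theta=-167/345 (≈-0.4841)
After 9 (propagate distance d=29 (to screen)): x=-1407229/62790 (≈-22.4117) theta=-167/345 (≈-0.4841)
Rounded to 4 decimal places: x = -22.4117

Answer: -22.4117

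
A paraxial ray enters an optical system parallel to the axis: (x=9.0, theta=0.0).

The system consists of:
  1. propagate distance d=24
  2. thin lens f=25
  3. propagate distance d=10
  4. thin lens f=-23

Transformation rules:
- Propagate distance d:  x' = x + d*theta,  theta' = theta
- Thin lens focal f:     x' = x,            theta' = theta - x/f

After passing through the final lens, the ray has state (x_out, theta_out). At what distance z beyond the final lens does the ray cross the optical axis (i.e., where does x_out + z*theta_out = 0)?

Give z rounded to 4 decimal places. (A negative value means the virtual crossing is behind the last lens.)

Initial: x=9.0000 theta=0.0000
After 1 (propagate distance d=24): x=9.0000 theta=0.0000
After 2 (thin lens f=25): x=9.0000 theta=-0.3600
After 3 (propagate distance d=10): x=5.4000 theta=-0.3600
After 4 (thin lens f=-23): x=5.4000 theta=-72/575 (≈-0.1252)
z_focus = -x_out/theta_out = -(5.4000)/(-72/575) = 43.1250
Rounded to 4 decimal places: z = 43.1250

Answer: 43.1250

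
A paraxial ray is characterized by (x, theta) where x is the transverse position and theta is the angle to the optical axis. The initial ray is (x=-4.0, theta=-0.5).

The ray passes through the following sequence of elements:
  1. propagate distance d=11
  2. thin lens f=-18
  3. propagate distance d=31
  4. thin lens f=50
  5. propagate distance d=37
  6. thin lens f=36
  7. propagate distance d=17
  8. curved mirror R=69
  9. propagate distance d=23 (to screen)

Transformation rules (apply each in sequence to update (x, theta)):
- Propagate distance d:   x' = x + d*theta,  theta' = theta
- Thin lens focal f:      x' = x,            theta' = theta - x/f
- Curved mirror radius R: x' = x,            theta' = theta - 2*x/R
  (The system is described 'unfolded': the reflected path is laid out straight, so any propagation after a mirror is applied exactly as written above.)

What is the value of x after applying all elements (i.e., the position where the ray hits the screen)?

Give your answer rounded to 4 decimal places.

Initial: x=-4.0000 theta=-0.5000
After 1 (propagate distance d=11): x=-9.5000 theta=-0.5000
After 2 (thin lens f=-18): x=-9.5000 theta=-37/36 (≈-1.0278)
After 3 (propagate distance d=31): x=-1489/36 (≈-41.3611) theta=-37/36 (≈-1.0278)
After 4 (thin lens f=50): x=-1489/36 (≈-41.3611) theta=-361/1800 (≈-0.2006)
After 5 (propagate distance d=37): x=-29269/600 (≈-48.7817) theta=-361/1800 (≈-0.2006)
After 6 (thin lens f=36): x=-29269/600 (≈-48.7817) theta=24937/21600 (≈1.1545)
After 7 (propagate distance d=17): x=-125951/4320 (≈-29.1553) theta=24937/21600 (≈1.1545)
After 8 (curved mirror R=69): x=-125951/4320 (≈-29.1553) theta=2980163/1490400 (≈1.9996)
After 9 (propagate distance d=23 (to screen)): x=545449/32400 (≈16.8348) theta=2980163/1490400 (≈1.9996)
Rounded to 4 decimal places: x = 16.8348

Answer: 16.8348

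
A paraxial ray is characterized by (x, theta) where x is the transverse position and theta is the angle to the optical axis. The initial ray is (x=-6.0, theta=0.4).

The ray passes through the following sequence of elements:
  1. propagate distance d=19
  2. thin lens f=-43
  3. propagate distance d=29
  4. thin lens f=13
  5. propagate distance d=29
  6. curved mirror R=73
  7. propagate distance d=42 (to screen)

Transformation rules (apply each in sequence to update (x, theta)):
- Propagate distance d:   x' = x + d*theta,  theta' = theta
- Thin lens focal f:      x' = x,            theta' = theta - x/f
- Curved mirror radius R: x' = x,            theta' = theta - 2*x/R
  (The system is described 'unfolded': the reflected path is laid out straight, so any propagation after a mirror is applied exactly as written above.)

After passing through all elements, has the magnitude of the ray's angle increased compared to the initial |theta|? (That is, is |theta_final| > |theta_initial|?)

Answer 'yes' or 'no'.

Answer: yes

Derivation:
Initial: x=-6.0000 theta=0.4000
After 1 (propagate distance d=19): x=1.6000 theta=0.4000
After 2 (thin lens f=-43): x=1.6000 theta=94/215 (≈0.4372)
After 3 (propagate distance d=29): x=614/43 (≈14.2791) theta=94/215 (≈0.4372)
After 4 (thin lens f=13): x=614/43 (≈14.2791) theta=-1848/2795 (≈-0.6612)
After 5 (propagate distance d=29): x=-13682/2795 (≈-4.8952) theta=-1848/2795 (≈-0.6612)
After 6 (curved mirror R=73): x=-13682/2795 (≈-4.8952) theta=-21508/40807 (≈-0.5271)
After 7 (propagate distance d=42 (to screen)): x=-5515466/204035 (≈-27.0320) theta=-21508/40807 (≈-0.5271)
|theta_initial|=0.4000 |theta_final|=21508/40807 (≈0.5271) -> increased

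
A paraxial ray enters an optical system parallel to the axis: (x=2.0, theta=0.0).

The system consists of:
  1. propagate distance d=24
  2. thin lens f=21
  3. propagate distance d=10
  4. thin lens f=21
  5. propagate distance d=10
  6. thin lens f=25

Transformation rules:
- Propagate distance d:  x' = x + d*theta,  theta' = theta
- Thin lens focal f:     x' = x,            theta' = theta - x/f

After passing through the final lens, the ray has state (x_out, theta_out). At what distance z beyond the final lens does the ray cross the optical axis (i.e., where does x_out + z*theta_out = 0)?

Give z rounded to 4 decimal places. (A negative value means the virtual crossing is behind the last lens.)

Initial: x=2.0000 theta=0.0000
After 1 (propagate distance d=24): x=2.0000 theta=0.0000
After 2 (thin lens f=21): x=2.0000 theta=-2/21 (≈-0.0952)
After 3 (propagate distance d=10): x=22/21 (≈1.0476) theta=-2/21 (≈-0.0952)
After 4 (thin lens f=21): x=22/21 (≈1.0476) theta=-64/441 (≈-0.1451)
After 5 (propagate distance d=10): x=-178/441 (≈-0.4036) theta=-64/441 (≈-0.1451)
After 6 (thin lens f=25): x=-178/441 (≈-0.4036) theta=-158/1225 (≈-0.1290)
z_focus = -x_out/theta_out = -(-178/441)/(-158/1225) = -2225/711 ≈ -3.1294
Rounded to 4 decimal places: z = -3.1294

Answer: -3.1294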